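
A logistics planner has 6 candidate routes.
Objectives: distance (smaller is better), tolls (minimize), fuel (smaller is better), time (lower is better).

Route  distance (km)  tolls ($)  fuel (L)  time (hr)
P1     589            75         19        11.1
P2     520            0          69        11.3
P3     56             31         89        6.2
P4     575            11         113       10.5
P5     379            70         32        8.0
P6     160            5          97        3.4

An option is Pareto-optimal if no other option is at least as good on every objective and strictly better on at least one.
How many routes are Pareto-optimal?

P1: not dominated (best fuel).
P2: not dominated (best tolls).
P3: not dominated (best distance).
P4: dominated by P6 (distance 160≤575, tolls 5≤11, fuel 97≤113, time 3.4≤10.5).
P5: not dominated.
P6: not dominated (best time).
Pareto-optimal: P1, P2, P3, P5, P6 → 5.

5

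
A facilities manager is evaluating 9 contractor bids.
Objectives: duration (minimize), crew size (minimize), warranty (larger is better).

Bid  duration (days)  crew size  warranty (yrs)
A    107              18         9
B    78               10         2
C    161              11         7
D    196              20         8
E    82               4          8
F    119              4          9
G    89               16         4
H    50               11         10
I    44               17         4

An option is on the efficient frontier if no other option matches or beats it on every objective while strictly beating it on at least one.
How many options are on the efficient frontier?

A: dominated by H (duration 50≤107, crew size 11≤18, warranty 10≥9).
B: not dominated.
C: dominated by E (duration 82≤161, crew size 4≤11, warranty 8≥7).
D: dominated by A (duration 107≤196, crew size 18≤20, warranty 9≥8).
E: not dominated.
F: not dominated.
G: dominated by E (duration 82≤89, crew size 4≤16, warranty 8≥4).
H: not dominated (best warranty).
I: not dominated (best duration).
Pareto-optimal: B, E, F, H, I → 5.

5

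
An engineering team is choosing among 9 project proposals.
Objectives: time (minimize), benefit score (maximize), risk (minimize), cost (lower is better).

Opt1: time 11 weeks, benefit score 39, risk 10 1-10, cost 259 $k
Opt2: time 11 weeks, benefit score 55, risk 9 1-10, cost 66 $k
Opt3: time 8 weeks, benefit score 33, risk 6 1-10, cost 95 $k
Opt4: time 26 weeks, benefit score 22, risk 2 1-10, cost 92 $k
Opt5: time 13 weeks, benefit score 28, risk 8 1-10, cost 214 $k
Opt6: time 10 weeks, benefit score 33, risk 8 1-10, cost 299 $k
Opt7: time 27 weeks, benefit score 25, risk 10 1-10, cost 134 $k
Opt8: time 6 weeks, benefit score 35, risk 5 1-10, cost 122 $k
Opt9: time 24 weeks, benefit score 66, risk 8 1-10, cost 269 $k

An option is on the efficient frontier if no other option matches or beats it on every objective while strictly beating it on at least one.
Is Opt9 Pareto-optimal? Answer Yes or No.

Yes

Opt1: worse on benefit score (39 vs 66).
Opt2: worse on benefit score (55 vs 66).
Opt3: worse on benefit score (33 vs 66).
Opt4: worse on time (26 vs 24).
Opt5: worse on benefit score (28 vs 66).
Opt6: worse on benefit score (33 vs 66).
Opt7: worse on time (27 vs 24).
Opt8: worse on benefit score (35 vs 66).
No option is at least as good as Opt9 on every objective and strictly better on one.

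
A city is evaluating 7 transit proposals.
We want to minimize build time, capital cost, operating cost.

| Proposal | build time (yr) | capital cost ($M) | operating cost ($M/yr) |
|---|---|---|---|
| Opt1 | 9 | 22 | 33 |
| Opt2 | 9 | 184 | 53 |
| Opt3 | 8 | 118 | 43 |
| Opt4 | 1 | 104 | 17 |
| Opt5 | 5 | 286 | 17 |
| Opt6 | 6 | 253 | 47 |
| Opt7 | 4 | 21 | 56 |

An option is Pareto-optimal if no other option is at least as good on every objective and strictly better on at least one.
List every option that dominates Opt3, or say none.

Opt4

Opt4: build time 1≤8, capital cost 104≤118, operating cost 17≤43 — dominates Opt3.
Others (Opt1, Opt2, Opt5, Opt6, Opt7) are each worse than Opt3 on at least one objective.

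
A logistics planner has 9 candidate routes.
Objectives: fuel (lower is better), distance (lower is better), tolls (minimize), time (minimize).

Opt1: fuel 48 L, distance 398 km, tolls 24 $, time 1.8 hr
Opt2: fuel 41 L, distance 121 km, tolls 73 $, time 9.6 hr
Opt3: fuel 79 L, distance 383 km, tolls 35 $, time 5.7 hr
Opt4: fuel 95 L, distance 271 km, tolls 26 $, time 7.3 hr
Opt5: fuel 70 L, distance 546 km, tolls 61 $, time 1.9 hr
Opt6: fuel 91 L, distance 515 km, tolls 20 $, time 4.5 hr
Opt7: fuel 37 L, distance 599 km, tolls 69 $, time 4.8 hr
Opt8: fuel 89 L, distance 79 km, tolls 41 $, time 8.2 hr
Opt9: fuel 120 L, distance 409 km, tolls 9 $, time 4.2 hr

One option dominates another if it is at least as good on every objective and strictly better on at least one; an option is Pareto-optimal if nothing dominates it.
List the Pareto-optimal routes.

Opt1: not dominated (best time).
Opt2: not dominated.
Opt3: not dominated.
Opt4: not dominated.
Opt5: dominated by Opt1 (fuel 48≤70, distance 398≤546, tolls 24≤61, time 1.8≤1.9).
Opt6: not dominated.
Opt7: not dominated (best fuel).
Opt8: not dominated (best distance).
Opt9: not dominated (best tolls).

Opt1, Opt2, Opt3, Opt4, Opt6, Opt7, Opt8, Opt9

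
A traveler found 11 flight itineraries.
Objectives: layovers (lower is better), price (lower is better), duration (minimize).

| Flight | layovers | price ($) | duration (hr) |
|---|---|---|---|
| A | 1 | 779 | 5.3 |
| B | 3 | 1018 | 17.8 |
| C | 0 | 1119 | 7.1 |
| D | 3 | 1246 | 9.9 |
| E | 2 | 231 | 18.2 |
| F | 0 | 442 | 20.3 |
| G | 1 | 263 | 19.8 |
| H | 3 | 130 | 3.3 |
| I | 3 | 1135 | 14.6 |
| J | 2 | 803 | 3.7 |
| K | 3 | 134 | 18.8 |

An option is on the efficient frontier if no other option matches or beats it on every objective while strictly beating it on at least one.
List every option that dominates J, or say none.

A: worse on duration (5.3 vs 3.7).
B: worse on layovers (3 vs 2).
C: worse on price (1119 vs 803).
D: worse on layovers (3 vs 2).
E: worse on duration (18.2 vs 3.7).
F: worse on duration (20.3 vs 3.7).
G: worse on duration (19.8 vs 3.7).
H: worse on layovers (3 vs 2).
I: worse on layovers (3 vs 2).
K: worse on layovers (3 vs 2).
No option dominates J.

none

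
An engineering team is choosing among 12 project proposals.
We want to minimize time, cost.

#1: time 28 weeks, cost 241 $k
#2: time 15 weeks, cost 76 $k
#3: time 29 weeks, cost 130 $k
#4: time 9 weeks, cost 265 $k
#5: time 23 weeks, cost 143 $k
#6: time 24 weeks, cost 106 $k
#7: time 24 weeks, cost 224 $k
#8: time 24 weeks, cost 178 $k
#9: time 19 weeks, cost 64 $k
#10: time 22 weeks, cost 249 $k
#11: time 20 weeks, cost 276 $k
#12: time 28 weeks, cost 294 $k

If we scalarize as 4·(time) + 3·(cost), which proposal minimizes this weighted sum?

#1: 4·28 + 3·241 = 835
#2: 4·15 + 3·76 = 288
#3: 4·29 + 3·130 = 506
#4: 4·9 + 3·265 = 831
#5: 4·23 + 3·143 = 521
#6: 4·24 + 3·106 = 414
#7: 4·24 + 3·224 = 768
#8: 4·24 + 3·178 = 630
#9: 4·19 + 3·64 = 268
#10: 4·22 + 3·249 = 835
#11: 4·20 + 3·276 = 908
#12: 4·28 + 3·294 = 994
Lowest: #9 at 268.

#9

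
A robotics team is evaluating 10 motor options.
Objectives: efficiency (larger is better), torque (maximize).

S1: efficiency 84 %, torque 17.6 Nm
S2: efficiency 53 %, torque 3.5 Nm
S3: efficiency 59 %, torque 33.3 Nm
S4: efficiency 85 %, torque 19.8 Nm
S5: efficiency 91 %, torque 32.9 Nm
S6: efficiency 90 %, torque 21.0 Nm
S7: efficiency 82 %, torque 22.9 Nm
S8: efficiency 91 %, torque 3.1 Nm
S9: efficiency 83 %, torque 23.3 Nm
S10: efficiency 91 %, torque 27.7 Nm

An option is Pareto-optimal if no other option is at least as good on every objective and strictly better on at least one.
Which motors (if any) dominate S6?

S5: efficiency 91≥90, torque 32.9≥21.0 — dominates S6.
S10: efficiency 91≥90, torque 27.7≥21.0 — dominates S6.
Others (S1, S2, S3, S4, S7, S8, S9) are each worse than S6 on at least one objective.

S5, S10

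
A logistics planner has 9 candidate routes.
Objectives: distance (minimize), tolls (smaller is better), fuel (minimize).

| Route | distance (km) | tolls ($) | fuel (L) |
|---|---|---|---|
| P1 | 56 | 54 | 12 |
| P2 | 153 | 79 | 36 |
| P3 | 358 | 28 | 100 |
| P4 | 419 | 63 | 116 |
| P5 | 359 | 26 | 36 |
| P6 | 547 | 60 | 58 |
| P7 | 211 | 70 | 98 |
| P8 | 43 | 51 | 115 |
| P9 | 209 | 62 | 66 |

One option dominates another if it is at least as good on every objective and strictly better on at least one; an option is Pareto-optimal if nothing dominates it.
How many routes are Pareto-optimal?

P1: not dominated (best fuel).
P2: dominated by P1 (distance 56≤153, tolls 54≤79, fuel 12≤36).
P3: not dominated.
P4: dominated by P1 (distance 56≤419, tolls 54≤63, fuel 12≤116).
P5: not dominated (best tolls).
P6: dominated by P1 (distance 56≤547, tolls 54≤60, fuel 12≤58).
P7: dominated by P1 (distance 56≤211, tolls 54≤70, fuel 12≤98).
P8: not dominated (best distance).
P9: dominated by P1 (distance 56≤209, tolls 54≤62, fuel 12≤66).
Pareto-optimal: P1, P3, P5, P8 → 4.

4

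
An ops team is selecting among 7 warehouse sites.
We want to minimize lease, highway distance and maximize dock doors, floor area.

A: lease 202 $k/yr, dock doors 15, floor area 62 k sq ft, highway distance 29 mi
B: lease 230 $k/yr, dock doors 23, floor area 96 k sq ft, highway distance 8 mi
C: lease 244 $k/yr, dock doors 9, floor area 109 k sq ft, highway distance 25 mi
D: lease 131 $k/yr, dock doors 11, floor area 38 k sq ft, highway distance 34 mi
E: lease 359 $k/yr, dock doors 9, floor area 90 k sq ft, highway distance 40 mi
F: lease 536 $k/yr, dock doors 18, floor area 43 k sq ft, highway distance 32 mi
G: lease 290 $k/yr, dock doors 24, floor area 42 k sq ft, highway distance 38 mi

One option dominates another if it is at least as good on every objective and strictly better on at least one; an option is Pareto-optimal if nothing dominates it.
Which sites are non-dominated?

A: not dominated.
B: not dominated (best highway distance).
C: not dominated (best floor area).
D: not dominated (best lease).
E: dominated by B (lease 230≤359, dock doors 23≥9, floor area 96≥90, highway distance 8≤40).
F: dominated by B (lease 230≤536, dock doors 23≥18, floor area 96≥43, highway distance 8≤32).
G: not dominated (best dock doors).

A, B, C, D, G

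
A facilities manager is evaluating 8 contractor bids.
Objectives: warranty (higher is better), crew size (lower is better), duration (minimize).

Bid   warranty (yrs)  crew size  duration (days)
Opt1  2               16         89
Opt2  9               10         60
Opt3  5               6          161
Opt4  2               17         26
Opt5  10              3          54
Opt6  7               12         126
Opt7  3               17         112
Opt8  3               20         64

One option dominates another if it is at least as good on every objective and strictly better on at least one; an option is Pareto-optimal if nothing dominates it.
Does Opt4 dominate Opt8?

Opt4 vs Opt8: Opt4 is worse on warranty (2 vs 3), so it does not dominate Opt8.

No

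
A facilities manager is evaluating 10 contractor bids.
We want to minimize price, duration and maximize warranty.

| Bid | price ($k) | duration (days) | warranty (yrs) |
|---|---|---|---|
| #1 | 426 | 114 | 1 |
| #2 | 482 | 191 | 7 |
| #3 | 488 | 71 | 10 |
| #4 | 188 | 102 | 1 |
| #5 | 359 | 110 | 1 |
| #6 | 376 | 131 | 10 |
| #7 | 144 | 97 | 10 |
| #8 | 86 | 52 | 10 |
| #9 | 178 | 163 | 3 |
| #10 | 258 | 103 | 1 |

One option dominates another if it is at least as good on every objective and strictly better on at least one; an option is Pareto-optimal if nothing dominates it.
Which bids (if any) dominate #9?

#7: price 144≤178, duration 97≤163, warranty 10≥3 — dominates #9.
#8: price 86≤178, duration 52≤163, warranty 10≥3 — dominates #9.
Others (#1, #2, #3, #4, #5, #6, #10) are each worse than #9 on at least one objective.

#7, #8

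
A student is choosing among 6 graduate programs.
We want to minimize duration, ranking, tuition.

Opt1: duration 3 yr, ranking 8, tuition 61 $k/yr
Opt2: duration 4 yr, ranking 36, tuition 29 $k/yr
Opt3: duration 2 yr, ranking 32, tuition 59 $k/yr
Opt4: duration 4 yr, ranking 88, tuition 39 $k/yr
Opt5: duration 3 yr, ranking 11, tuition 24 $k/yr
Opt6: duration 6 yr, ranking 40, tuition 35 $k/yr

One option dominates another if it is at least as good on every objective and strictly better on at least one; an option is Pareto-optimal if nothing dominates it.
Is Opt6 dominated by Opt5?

Yes

Opt5 vs Opt6: duration 3≤6, ranking 11≤40, tuition 24≤35 — Opt5 is at least as good on every objective with at least one strict improvement.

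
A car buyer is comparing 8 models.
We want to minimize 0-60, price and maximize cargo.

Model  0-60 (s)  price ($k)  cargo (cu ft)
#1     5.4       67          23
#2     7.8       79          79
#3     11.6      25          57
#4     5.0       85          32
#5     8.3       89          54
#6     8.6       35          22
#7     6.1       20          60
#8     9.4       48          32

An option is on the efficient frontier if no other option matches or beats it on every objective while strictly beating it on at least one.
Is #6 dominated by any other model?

Yes

#7 vs #6: 0-60 6.1≤8.6, price 20≤35, cargo 60≥22 — #7 is at least as good on every objective and strictly better on at least one, so #7 dominates #6.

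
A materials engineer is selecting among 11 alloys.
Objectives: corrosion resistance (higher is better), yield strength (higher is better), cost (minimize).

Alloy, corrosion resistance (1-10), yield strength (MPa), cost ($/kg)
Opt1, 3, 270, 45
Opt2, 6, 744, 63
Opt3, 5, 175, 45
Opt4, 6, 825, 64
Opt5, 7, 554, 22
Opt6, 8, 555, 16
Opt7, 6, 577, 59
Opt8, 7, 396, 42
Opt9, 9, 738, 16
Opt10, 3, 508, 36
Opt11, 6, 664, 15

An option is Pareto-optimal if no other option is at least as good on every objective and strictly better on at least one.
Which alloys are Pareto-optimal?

Opt1: dominated by Opt5 (corrosion resistance 7≥3, yield strength 554≥270, cost 22≤45).
Opt2: not dominated.
Opt3: dominated by Opt5 (corrosion resistance 7≥5, yield strength 554≥175, cost 22≤45).
Opt4: not dominated (best yield strength).
Opt5: dominated by Opt6 (corrosion resistance 8≥7, yield strength 555≥554, cost 16≤22).
Opt6: dominated by Opt9 (corrosion resistance 9≥8, yield strength 738≥555, cost 16≤16).
Opt7: dominated by Opt9 (corrosion resistance 9≥6, yield strength 738≥577, cost 16≤59).
Opt8: dominated by Opt5 (corrosion resistance 7≥7, yield strength 554≥396, cost 22≤42).
Opt9: not dominated (best corrosion resistance).
Opt10: dominated by Opt5 (corrosion resistance 7≥3, yield strength 554≥508, cost 22≤36).
Opt11: not dominated (best cost).

Opt2, Opt4, Opt9, Opt11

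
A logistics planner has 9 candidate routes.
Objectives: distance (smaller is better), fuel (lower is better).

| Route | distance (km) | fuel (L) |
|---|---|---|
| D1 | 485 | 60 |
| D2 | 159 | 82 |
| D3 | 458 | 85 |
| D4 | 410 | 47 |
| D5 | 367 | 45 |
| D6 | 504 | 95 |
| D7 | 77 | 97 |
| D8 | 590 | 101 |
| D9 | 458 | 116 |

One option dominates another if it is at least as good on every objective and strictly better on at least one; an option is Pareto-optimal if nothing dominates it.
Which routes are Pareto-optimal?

D1: dominated by D4 (distance 410≤485, fuel 47≤60).
D2: not dominated.
D3: dominated by D2 (distance 159≤458, fuel 82≤85).
D4: dominated by D5 (distance 367≤410, fuel 45≤47).
D5: not dominated (best fuel).
D6: dominated by D1 (distance 485≤504, fuel 60≤95).
D7: not dominated (best distance).
D8: dominated by D1 (distance 485≤590, fuel 60≤101).
D9: dominated by D2 (distance 159≤458, fuel 82≤116).

D2, D5, D7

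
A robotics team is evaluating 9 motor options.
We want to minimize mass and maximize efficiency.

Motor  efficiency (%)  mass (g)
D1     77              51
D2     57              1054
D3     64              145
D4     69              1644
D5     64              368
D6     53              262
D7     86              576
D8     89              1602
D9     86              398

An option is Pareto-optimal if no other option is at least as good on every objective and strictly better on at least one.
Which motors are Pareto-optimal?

D1: not dominated (best mass).
D2: dominated by D1 (efficiency 77≥57, mass 51≤1054).
D3: dominated by D1 (efficiency 77≥64, mass 51≤145).
D4: dominated by D1 (efficiency 77≥69, mass 51≤1644).
D5: dominated by D1 (efficiency 77≥64, mass 51≤368).
D6: dominated by D1 (efficiency 77≥53, mass 51≤262).
D7: dominated by D9 (efficiency 86≥86, mass 398≤576).
D8: not dominated (best efficiency).
D9: not dominated.

D1, D8, D9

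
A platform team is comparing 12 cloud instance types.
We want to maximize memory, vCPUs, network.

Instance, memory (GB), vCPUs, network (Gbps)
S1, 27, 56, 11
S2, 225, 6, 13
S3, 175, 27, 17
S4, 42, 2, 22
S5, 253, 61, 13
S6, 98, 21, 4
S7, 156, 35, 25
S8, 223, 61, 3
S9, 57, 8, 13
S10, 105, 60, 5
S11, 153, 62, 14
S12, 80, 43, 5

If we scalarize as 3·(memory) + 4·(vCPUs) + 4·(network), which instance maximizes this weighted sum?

S1: 3·27 + 4·56 + 4·11 = 349
S2: 3·225 + 4·6 + 4·13 = 751
S3: 3·175 + 4·27 + 4·17 = 701
S4: 3·42 + 4·2 + 4·22 = 222
S5: 3·253 + 4·61 + 4·13 = 1055
S6: 3·98 + 4·21 + 4·4 = 394
S7: 3·156 + 4·35 + 4·25 = 708
S8: 3·223 + 4·61 + 4·3 = 925
S9: 3·57 + 4·8 + 4·13 = 255
S10: 3·105 + 4·60 + 4·5 = 575
S11: 3·153 + 4·62 + 4·14 = 763
S12: 3·80 + 4·43 + 4·5 = 432
Highest: S5 at 1055.

S5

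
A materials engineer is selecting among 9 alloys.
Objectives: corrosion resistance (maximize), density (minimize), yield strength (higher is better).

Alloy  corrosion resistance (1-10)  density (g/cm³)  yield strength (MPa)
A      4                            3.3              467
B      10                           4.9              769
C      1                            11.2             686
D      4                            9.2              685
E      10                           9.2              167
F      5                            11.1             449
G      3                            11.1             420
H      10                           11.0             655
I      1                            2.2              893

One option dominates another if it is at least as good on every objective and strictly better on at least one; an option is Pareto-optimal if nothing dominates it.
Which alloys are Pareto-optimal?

A, B, I

A: not dominated.
B: not dominated.
C: dominated by B (corrosion resistance 10≥1, density 4.9≤11.2, yield strength 769≥686).
D: dominated by B (corrosion resistance 10≥4, density 4.9≤9.2, yield strength 769≥685).
E: dominated by B (corrosion resistance 10≥10, density 4.9≤9.2, yield strength 769≥167).
F: dominated by B (corrosion resistance 10≥5, density 4.9≤11.1, yield strength 769≥449).
G: dominated by A (corrosion resistance 4≥3, density 3.3≤11.1, yield strength 467≥420).
H: dominated by B (corrosion resistance 10≥10, density 4.9≤11.0, yield strength 769≥655).
I: not dominated (best density).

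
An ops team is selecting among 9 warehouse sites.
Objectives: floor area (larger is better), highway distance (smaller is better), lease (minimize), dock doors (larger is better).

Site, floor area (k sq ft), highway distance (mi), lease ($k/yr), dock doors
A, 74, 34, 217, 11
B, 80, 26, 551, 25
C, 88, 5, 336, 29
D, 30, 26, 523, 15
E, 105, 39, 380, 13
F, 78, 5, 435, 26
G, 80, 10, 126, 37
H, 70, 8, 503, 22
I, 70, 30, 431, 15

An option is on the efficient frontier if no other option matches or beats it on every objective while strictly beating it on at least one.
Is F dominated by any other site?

C vs F: floor area 88≥78, highway distance 5≤5, lease 336≤435, dock doors 29≥26 — C is at least as good on every objective and strictly better on at least one, so C dominates F.

Yes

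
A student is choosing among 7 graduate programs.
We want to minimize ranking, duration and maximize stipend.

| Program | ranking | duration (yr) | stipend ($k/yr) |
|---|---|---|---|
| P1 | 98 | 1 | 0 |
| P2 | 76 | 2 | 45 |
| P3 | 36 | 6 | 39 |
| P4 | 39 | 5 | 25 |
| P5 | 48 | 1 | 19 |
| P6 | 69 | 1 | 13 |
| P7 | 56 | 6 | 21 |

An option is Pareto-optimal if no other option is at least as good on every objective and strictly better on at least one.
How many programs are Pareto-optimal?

P1: dominated by P5 (ranking 48≤98, duration 1≤1, stipend 19≥0).
P2: not dominated (best stipend).
P3: not dominated (best ranking).
P4: not dominated.
P5: not dominated.
P6: dominated by P5 (ranking 48≤69, duration 1≤1, stipend 19≥13).
P7: dominated by P3 (ranking 36≤56, duration 6≤6, stipend 39≥21).
Pareto-optimal: P2, P3, P4, P5 → 4.

4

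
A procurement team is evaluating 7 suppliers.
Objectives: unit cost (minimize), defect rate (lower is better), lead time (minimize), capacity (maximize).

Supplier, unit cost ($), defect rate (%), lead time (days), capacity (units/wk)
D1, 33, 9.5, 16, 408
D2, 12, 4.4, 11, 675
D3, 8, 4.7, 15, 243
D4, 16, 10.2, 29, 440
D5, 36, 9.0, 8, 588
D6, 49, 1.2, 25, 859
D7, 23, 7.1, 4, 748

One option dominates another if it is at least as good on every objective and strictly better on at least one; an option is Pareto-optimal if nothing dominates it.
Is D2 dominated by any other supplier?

No

D1: worse on unit cost (33 vs 12).
D3: worse on defect rate (4.7 vs 4.4).
D4: worse on unit cost (16 vs 12).
D5: worse on unit cost (36 vs 12).
D6: worse on unit cost (49 vs 12).
D7: worse on unit cost (23 vs 12).
No option is at least as good as D2 on every objective and strictly better on one.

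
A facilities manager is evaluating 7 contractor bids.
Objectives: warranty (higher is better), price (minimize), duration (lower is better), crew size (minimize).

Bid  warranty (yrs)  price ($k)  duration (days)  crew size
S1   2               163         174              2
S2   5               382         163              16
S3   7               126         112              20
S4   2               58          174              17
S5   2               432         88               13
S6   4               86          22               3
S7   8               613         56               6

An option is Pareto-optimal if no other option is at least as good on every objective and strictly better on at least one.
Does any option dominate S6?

S1: worse on warranty (2 vs 4).
S2: worse on price (382 vs 86).
S3: worse on price (126 vs 86).
S4: worse on warranty (2 vs 4).
S5: worse on warranty (2 vs 4).
S7: worse on price (613 vs 86).
No option is at least as good as S6 on every objective and strictly better on one.

No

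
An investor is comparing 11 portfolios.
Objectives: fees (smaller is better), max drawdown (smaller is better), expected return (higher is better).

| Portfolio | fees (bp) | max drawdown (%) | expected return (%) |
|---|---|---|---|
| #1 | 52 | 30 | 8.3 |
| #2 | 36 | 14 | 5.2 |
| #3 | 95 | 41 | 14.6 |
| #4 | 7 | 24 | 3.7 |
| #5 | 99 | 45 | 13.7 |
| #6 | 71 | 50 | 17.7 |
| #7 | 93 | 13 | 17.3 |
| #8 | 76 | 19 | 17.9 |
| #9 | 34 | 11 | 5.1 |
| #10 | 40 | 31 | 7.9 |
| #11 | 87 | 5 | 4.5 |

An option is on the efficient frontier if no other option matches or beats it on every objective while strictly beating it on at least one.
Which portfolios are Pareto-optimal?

#1, #2, #4, #6, #7, #8, #9, #10, #11

#1: not dominated.
#2: not dominated.
#3: dominated by #7 (fees 93≤95, max drawdown 13≤41, expected return 17.3≥14.6).
#4: not dominated (best fees).
#5: dominated by #3 (fees 95≤99, max drawdown 41≤45, expected return 14.6≥13.7).
#6: not dominated.
#7: not dominated.
#8: not dominated (best expected return).
#9: not dominated.
#10: not dominated.
#11: not dominated (best max drawdown).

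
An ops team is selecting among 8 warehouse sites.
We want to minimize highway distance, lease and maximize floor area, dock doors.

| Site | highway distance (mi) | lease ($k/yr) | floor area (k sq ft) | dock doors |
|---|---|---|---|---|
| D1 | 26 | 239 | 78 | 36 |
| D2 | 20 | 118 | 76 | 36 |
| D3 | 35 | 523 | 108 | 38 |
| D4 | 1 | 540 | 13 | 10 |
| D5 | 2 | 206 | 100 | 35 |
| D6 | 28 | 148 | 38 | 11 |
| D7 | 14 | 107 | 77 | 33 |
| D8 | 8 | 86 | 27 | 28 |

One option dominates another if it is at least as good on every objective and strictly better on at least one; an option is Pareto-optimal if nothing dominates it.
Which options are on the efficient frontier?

D1, D2, D3, D4, D5, D7, D8

D1: not dominated.
D2: not dominated.
D3: not dominated (best floor area).
D4: not dominated (best highway distance).
D5: not dominated.
D6: dominated by D2 (highway distance 20≤28, lease 118≤148, floor area 76≥38, dock doors 36≥11).
D7: not dominated.
D8: not dominated (best lease).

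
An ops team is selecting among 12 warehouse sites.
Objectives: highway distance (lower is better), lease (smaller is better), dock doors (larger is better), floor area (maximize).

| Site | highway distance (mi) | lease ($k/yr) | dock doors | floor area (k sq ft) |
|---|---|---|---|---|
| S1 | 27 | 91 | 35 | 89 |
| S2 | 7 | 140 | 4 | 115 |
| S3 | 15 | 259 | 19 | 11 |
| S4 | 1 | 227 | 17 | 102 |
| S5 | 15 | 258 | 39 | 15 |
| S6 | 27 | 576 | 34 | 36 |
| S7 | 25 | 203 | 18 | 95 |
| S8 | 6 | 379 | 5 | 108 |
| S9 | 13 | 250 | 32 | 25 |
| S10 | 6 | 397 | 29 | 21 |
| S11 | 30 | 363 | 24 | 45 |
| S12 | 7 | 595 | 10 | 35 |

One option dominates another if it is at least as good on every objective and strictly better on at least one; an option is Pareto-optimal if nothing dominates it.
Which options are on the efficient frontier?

S1, S2, S4, S5, S7, S8, S9, S10

S1: not dominated (best lease).
S2: not dominated (best floor area).
S3: dominated by S5 (highway distance 15≤15, lease 258≤259, dock doors 39≥19, floor area 15≥11).
S4: not dominated (best highway distance).
S5: not dominated (best dock doors).
S6: dominated by S1 (highway distance 27≤27, lease 91≤576, dock doors 35≥34, floor area 89≥36).
S7: not dominated.
S8: not dominated.
S9: not dominated.
S10: not dominated.
S11: dominated by S1 (highway distance 27≤30, lease 91≤363, dock doors 35≥24, floor area 89≥45).
S12: dominated by S4 (highway distance 1≤7, lease 227≤595, dock doors 17≥10, floor area 102≥35).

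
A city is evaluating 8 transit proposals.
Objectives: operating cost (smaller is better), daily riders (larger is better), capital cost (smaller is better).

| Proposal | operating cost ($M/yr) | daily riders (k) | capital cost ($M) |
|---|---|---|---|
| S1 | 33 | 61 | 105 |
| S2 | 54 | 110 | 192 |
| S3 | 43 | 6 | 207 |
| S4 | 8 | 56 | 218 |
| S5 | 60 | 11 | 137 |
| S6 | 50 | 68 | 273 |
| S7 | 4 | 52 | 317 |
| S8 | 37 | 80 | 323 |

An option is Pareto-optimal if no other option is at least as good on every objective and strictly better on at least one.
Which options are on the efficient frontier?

S1: not dominated (best capital cost).
S2: not dominated (best daily riders).
S3: dominated by S1 (operating cost 33≤43, daily riders 61≥6, capital cost 105≤207).
S4: not dominated.
S5: dominated by S1 (operating cost 33≤60, daily riders 61≥11, capital cost 105≤137).
S6: not dominated.
S7: not dominated (best operating cost).
S8: not dominated.

S1, S2, S4, S6, S7, S8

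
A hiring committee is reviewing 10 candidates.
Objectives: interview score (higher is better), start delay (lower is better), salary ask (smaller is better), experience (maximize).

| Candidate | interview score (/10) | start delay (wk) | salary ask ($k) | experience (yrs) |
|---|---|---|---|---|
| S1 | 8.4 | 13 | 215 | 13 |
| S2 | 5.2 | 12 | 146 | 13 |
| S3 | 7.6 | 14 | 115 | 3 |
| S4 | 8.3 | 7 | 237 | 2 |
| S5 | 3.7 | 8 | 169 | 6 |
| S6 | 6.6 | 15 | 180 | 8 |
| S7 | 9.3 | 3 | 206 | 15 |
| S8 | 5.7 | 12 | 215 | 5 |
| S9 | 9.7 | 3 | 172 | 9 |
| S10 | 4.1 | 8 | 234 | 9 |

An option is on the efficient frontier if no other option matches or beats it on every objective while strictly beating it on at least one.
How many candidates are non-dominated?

5

S1: dominated by S7 (interview score 9.3≥8.4, start delay 3≤13, salary ask 206≤215, experience 15≥13).
S2: not dominated.
S3: not dominated (best salary ask).
S4: dominated by S7 (interview score 9.3≥8.3, start delay 3≤7, salary ask 206≤237, experience 15≥2).
S5: not dominated.
S6: dominated by S9 (interview score 9.7≥6.6, start delay 3≤15, salary ask 172≤180, experience 9≥8).
S7: not dominated (best experience).
S8: dominated by S7 (interview score 9.3≥5.7, start delay 3≤12, salary ask 206≤215, experience 15≥5).
S9: not dominated (best interview score).
S10: dominated by S7 (interview score 9.3≥4.1, start delay 3≤8, salary ask 206≤234, experience 15≥9).
Pareto-optimal: S2, S3, S5, S7, S9 → 5.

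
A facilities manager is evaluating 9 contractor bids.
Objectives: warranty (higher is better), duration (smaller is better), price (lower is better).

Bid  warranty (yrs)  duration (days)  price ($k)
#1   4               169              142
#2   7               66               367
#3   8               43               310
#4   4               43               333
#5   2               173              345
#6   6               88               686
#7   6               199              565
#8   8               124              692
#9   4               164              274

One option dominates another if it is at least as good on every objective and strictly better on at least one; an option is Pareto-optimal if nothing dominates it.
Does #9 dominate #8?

No

#9 vs #8: #9 is worse on warranty (4 vs 8), so it does not dominate #8.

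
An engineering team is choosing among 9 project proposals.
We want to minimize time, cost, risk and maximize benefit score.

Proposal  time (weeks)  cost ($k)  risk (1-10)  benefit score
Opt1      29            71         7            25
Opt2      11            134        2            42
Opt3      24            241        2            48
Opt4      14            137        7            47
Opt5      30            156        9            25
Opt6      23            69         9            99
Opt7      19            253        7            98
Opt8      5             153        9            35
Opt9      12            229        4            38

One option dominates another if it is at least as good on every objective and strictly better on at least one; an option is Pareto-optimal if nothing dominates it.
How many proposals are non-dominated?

7

Opt1: not dominated.
Opt2: not dominated.
Opt3: not dominated.
Opt4: not dominated.
Opt5: dominated by Opt1 (time 29≤30, cost 71≤156, risk 7≤9, benefit score 25≥25).
Opt6: not dominated (best cost).
Opt7: not dominated.
Opt8: not dominated (best time).
Opt9: dominated by Opt2 (time 11≤12, cost 134≤229, risk 2≤4, benefit score 42≥38).
Pareto-optimal: Opt1, Opt2, Opt3, Opt4, Opt6, Opt7, Opt8 → 7.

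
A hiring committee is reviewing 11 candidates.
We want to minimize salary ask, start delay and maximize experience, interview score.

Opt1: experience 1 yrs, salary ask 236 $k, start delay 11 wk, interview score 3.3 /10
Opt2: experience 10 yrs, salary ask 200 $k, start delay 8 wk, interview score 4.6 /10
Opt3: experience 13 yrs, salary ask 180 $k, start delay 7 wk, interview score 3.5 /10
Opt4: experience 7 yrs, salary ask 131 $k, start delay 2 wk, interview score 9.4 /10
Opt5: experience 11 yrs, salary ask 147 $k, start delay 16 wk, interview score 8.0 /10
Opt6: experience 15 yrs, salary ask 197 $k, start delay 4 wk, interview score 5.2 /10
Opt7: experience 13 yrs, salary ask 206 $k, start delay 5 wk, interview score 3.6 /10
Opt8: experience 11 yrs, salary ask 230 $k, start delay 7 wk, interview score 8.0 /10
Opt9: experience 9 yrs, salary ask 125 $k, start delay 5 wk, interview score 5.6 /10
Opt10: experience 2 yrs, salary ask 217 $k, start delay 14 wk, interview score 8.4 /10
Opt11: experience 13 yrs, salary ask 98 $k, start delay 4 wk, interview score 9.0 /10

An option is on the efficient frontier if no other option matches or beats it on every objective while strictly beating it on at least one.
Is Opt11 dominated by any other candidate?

No

Opt1: worse on experience (1 vs 13).
Opt2: worse on experience (10 vs 13).
Opt3: worse on salary ask (180 vs 98).
Opt4: worse on experience (7 vs 13).
Opt5: worse on experience (11 vs 13).
Opt6: worse on salary ask (197 vs 98).
Opt7: worse on salary ask (206 vs 98).
Opt8: worse on experience (11 vs 13).
Opt9: worse on experience (9 vs 13).
Opt10: worse on experience (2 vs 13).
No option is at least as good as Opt11 on every objective and strictly better on one.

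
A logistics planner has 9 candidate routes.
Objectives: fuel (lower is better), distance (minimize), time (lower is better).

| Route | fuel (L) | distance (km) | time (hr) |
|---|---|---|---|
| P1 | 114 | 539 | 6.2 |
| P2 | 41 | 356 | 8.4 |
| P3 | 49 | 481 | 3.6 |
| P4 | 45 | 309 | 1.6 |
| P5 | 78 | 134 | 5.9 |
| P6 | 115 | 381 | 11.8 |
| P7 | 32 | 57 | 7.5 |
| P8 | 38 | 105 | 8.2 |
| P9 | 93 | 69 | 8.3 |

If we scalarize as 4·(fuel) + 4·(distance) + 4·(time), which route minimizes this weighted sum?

P1: 4·114 + 4·539 + 4·6.2 = 2636.8
P2: 4·41 + 4·356 + 4·8.4 = 1621.6
P3: 4·49 + 4·481 + 4·3.6 = 2134.4
P4: 4·45 + 4·309 + 4·1.6 = 1422.4
P5: 4·78 + 4·134 + 4·5.9 = 871.6
P6: 4·115 + 4·381 + 4·11.8 = 2031.2
P7: 4·32 + 4·57 + 4·7.5 = 386.0
P8: 4·38 + 4·105 + 4·8.2 = 604.8
P9: 4·93 + 4·69 + 4·8.3 = 681.2
Lowest: P7 at 386.0.

P7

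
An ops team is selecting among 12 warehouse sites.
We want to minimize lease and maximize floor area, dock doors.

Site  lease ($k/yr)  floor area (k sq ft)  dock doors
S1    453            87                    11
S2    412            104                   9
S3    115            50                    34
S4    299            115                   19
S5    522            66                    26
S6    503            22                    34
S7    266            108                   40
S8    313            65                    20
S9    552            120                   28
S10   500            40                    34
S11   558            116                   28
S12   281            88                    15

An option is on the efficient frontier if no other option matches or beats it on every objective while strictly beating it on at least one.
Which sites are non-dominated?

S3, S4, S7, S9

S1: dominated by S4 (lease 299≤453, floor area 115≥87, dock doors 19≥11).
S2: dominated by S4 (lease 299≤412, floor area 115≥104, dock doors 19≥9).
S3: not dominated (best lease).
S4: not dominated.
S5: dominated by S7 (lease 266≤522, floor area 108≥66, dock doors 40≥26).
S6: dominated by S3 (lease 115≤503, floor area 50≥22, dock doors 34≥34).
S7: not dominated (best dock doors).
S8: dominated by S7 (lease 266≤313, floor area 108≥65, dock doors 40≥20).
S9: not dominated (best floor area).
S10: dominated by S3 (lease 115≤500, floor area 50≥40, dock doors 34≥34).
S11: dominated by S9 (lease 552≤558, floor area 120≥116, dock doors 28≥28).
S12: dominated by S7 (lease 266≤281, floor area 108≥88, dock doors 40≥15).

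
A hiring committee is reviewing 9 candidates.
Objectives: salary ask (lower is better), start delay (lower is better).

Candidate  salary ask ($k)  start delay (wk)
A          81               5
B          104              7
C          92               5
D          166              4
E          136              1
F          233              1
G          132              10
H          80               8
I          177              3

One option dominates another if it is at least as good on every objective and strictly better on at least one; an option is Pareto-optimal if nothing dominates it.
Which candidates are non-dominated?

A: not dominated.
B: dominated by A (salary ask 81≤104, start delay 5≤7).
C: dominated by A (salary ask 81≤92, start delay 5≤5).
D: dominated by E (salary ask 136≤166, start delay 1≤4).
E: not dominated.
F: dominated by E (salary ask 136≤233, start delay 1≤1).
G: dominated by A (salary ask 81≤132, start delay 5≤10).
H: not dominated (best salary ask).
I: dominated by E (salary ask 136≤177, start delay 1≤3).

A, E, H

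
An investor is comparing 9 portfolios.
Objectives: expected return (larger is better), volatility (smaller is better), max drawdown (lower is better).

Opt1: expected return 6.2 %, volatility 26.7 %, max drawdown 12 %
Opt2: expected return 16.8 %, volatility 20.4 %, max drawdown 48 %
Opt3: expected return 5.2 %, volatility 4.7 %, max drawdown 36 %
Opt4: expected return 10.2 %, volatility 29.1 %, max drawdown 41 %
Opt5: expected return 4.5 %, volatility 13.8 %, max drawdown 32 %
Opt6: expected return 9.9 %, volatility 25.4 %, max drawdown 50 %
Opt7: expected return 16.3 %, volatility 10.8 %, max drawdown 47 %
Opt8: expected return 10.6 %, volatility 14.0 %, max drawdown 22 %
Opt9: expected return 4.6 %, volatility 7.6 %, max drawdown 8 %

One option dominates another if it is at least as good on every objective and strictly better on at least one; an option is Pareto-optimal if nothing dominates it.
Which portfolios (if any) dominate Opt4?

Opt8

Opt8: expected return 10.6≥10.2, volatility 14.0≤29.1, max drawdown 22≤41 — dominates Opt4.
Others (Opt1, Opt2, Opt3, Opt5, Opt6, Opt7, Opt9) are each worse than Opt4 on at least one objective.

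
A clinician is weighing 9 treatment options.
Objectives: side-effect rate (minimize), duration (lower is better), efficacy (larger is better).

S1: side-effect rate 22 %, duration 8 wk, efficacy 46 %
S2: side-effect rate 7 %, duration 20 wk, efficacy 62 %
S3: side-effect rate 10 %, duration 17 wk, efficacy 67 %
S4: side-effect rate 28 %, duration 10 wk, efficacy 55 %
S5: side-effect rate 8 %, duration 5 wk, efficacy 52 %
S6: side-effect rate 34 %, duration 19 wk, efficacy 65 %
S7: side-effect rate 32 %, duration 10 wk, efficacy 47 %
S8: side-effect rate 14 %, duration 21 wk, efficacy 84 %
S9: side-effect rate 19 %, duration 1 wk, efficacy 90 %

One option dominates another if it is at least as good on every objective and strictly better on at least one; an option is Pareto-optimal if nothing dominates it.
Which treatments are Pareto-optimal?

S1: dominated by S5 (side-effect rate 8≤22, duration 5≤8, efficacy 52≥46).
S2: not dominated (best side-effect rate).
S3: not dominated.
S4: dominated by S9 (side-effect rate 19≤28, duration 1≤10, efficacy 90≥55).
S5: not dominated.
S6: dominated by S3 (side-effect rate 10≤34, duration 17≤19, efficacy 67≥65).
S7: dominated by S4 (side-effect rate 28≤32, duration 10≤10, efficacy 55≥47).
S8: not dominated.
S9: not dominated (best duration).

S2, S3, S5, S8, S9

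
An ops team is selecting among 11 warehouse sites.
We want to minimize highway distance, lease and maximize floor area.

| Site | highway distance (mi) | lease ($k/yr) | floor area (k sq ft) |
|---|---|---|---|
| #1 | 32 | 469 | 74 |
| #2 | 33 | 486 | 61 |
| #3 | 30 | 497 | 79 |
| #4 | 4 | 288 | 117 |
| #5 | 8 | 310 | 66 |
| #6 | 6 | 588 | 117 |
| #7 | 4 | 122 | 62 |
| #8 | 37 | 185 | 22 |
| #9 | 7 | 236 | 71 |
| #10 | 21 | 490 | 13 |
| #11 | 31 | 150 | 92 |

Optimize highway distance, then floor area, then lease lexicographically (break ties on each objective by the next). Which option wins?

#4

First minimize highway distance: best is 4, kept {#4, #7}.
Then maximize floor area: best is 117, kept {#4}.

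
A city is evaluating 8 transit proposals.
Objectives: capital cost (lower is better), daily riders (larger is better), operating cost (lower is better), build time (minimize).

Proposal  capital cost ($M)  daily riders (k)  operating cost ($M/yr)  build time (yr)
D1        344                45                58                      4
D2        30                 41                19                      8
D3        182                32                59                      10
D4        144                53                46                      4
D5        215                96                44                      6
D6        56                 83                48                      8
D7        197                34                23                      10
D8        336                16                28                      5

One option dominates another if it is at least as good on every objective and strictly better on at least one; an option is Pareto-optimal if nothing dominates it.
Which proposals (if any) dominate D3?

D2: capital cost 30≤182, daily riders 41≥32, operating cost 19≤59, build time 8≤10 — dominates D3.
D4: capital cost 144≤182, daily riders 53≥32, operating cost 46≤59, build time 4≤10 — dominates D3.
D6: capital cost 56≤182, daily riders 83≥32, operating cost 48≤59, build time 8≤10 — dominates D3.
Others (D1, D5, D7, D8) are each worse than D3 on at least one objective.

D2, D4, D6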